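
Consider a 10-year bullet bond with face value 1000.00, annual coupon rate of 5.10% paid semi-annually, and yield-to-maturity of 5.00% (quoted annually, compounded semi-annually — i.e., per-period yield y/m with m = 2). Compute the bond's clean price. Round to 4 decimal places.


Answer: Price = 1007.7946

Derivation:
Coupon per period c = face * coupon_rate / m = 25.500000
Periods per year m = 2; per-period yield y/m = 0.025000
Number of cashflows N = 20
Cashflows (t years, CF_t, discount factor 1/(1+y/m)^(m*t), PV):
  t = 0.5000: CF_t = 25.500000, DF = 0.975610, PV = 24.878049
  t = 1.0000: CF_t = 25.500000, DF = 0.951814, PV = 24.271267
  t = 1.5000: CF_t = 25.500000, DF = 0.928599, PV = 23.679285
  t = 2.0000: CF_t = 25.500000, DF = 0.905951, PV = 23.101741
  t = 2.5000: CF_t = 25.500000, DF = 0.883854, PV = 22.538284
  t = 3.0000: CF_t = 25.500000, DF = 0.862297, PV = 21.988570
  t = 3.5000: CF_t = 25.500000, DF = 0.841265, PV = 21.452263
  t = 4.0000: CF_t = 25.500000, DF = 0.820747, PV = 20.929038
  t = 4.5000: CF_t = 25.500000, DF = 0.800728, PV = 20.418573
  t = 5.0000: CF_t = 25.500000, DF = 0.781198, PV = 19.920559
  t = 5.5000: CF_t = 25.500000, DF = 0.762145, PV = 19.434692
  t = 6.0000: CF_t = 25.500000, DF = 0.743556, PV = 18.960675
  t = 6.5000: CF_t = 25.500000, DF = 0.725420, PV = 18.498220
  t = 7.0000: CF_t = 25.500000, DF = 0.707727, PV = 18.047043
  t = 7.5000: CF_t = 25.500000, DF = 0.690466, PV = 17.606872
  t = 8.0000: CF_t = 25.500000, DF = 0.673625, PV = 17.177436
  t = 8.5000: CF_t = 25.500000, DF = 0.657195, PV = 16.758474
  t = 9.0000: CF_t = 25.500000, DF = 0.641166, PV = 16.349731
  t = 9.5000: CF_t = 25.500000, DF = 0.625528, PV = 15.950957
  t = 10.0000: CF_t = 1025.500000, DF = 0.610271, PV = 625.832852
Price P = sum_t PV_t = 1007.794581


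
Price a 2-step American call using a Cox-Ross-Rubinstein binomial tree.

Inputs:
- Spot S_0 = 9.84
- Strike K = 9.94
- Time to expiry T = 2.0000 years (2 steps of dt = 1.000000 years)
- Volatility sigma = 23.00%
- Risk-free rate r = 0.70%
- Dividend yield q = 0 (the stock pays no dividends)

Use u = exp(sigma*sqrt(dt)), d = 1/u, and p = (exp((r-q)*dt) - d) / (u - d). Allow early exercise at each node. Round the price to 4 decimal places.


Answer: Price = V(0,0) = 1.1676

Derivation:
dt = T/N = 1.000000
u = exp(sigma*sqrt(dt)) = 1.258600; d = 1/u = 0.794534
p = (exp((r-q)*dt) - d) / (u - d) = 0.457889
Discount per step: exp(-r*dt) = 0.993024
Stock lattice S(k, i) with i counting down-moves:
  k=0: S(0,0) = 9.8400
  k=1: S(1,0) = 12.3846; S(1,1) = 7.8182
  k=2: S(2,0) = 15.5873; S(2,1) = 9.8400; S(2,2) = 6.2118
Terminal payoffs V(N, i) = max(S_T - K, 0):
  V(2,0) = 5.647288; V(2,1) = 0.000000; V(2,2) = 0.000000
Backward induction: V(k, i) = exp(-r*dt) * [p * V(k+1, i) + (1-p) * V(k+1, i+1)]; then take max(V_cont, immediate exercise) for American.
  V(1,0) = exp(-r*dt) * [p*5.647288 + (1-p)*0.000000] = 2.567794; exercise = 2.444624; V(1,0) = max -> 2.567794
  V(1,1) = exp(-r*dt) * [p*0.000000 + (1-p)*0.000000] = 0.000000; exercise = 0.000000; V(1,1) = max -> 0.000000
  V(0,0) = exp(-r*dt) * [p*2.567794 + (1-p)*0.000000] = 1.167563; exercise = 0.000000; V(0,0) = max -> 1.167563


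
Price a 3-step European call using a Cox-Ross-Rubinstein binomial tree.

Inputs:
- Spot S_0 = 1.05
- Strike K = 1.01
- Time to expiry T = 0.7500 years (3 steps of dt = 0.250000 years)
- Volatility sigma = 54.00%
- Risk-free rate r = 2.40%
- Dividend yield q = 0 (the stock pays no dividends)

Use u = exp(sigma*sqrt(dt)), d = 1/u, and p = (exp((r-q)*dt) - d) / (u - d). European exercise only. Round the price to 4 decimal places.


dt = T/N = 0.250000
u = exp(sigma*sqrt(dt)) = 1.309964; d = 1/u = 0.763379
p = (exp((r-q)*dt) - d) / (u - d) = 0.443917
Discount per step: exp(-r*dt) = 0.994018
Stock lattice S(k, i) with i counting down-moves:
  k=0: S(0,0) = 1.0500
  k=1: S(1,0) = 1.3755; S(1,1) = 0.8015
  k=2: S(2,0) = 1.8018; S(2,1) = 1.0500; S(2,2) = 0.6119
  k=3: S(3,0) = 2.3603; S(3,1) = 1.3755; S(3,2) = 0.8015; S(3,3) = 0.4671
Terminal payoffs V(N, i) = max(S_T - K, 0):
  V(3,0) = 1.350303; V(3,1) = 0.365463; V(3,2) = 0.000000; V(3,3) = 0.000000
Backward induction: V(k, i) = exp(-r*dt) * [p * V(k+1, i) + (1-p) * V(k+1, i+1)].
  V(2,0) = exp(-r*dt) * [p*1.350303 + (1-p)*0.365463] = 0.797849
  V(2,1) = exp(-r*dt) * [p*0.365463 + (1-p)*0.000000] = 0.161265
  V(2,2) = exp(-r*dt) * [p*0.000000 + (1-p)*0.000000] = 0.000000
  V(1,0) = exp(-r*dt) * [p*0.797849 + (1-p)*0.161265] = 0.441200
  V(1,1) = exp(-r*dt) * [p*0.161265 + (1-p)*0.000000] = 0.071160
  V(0,0) = exp(-r*dt) * [p*0.441200 + (1-p)*0.071160] = 0.234019

Answer: Price = V(0,0) = 0.2340


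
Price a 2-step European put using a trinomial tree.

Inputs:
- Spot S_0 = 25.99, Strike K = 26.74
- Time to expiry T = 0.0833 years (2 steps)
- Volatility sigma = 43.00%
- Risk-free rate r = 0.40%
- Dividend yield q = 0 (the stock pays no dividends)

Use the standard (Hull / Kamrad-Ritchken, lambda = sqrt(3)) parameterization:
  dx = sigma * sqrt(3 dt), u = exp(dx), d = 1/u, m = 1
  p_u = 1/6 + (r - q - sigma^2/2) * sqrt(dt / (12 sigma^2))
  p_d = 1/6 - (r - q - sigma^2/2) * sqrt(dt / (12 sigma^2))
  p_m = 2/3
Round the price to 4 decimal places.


dt = T/N = 0.041650; dx = sigma*sqrt(3*dt) = 0.151998
u = exp(dx) = 1.164157; d = 1/u = 0.858990
p_u = 0.154548, p_m = 0.666667, p_d = 0.178785
Discount per step: exp(-r*dt) = 0.999833
Stock lattice S(k, j) with j the centered position index:
  k=0: S(0,+0) = 25.9900
  k=1: S(1,-1) = 22.3252; S(1,+0) = 25.9900; S(1,+1) = 30.2565
  k=2: S(2,-2) = 19.1771; S(2,-1) = 22.3252; S(2,+0) = 25.9900; S(2,+1) = 30.2565; S(2,+2) = 35.2233
Terminal payoffs V(N, j) = max(K - S_T, 0):
  V(2,-2) = 7.562902; V(2,-1) = 4.414840; V(2,+0) = 0.750000; V(2,+1) = 0.000000; V(2,+2) = 0.000000
Backward induction: V(k, j) = exp(-r*dt) * [p_u * V(k+1, j+1) + p_m * V(k+1, j) + p_d * V(k+1, j-1)]
  V(1,-1) = exp(-r*dt) * [p_u*0.750000 + p_m*4.414840 + p_d*7.562902] = 4.410537
  V(1,+0) = exp(-r*dt) * [p_u*0.000000 + p_m*0.750000 + p_d*4.414840] = 1.289093
  V(1,+1) = exp(-r*dt) * [p_u*0.000000 + p_m*0.000000 + p_d*0.750000] = 0.134066
  V(0,+0) = exp(-r*dt) * [p_u*0.134066 + p_m*1.289093 + p_d*4.410537] = 1.668375

Answer: Price = V(0,0) = 1.6684


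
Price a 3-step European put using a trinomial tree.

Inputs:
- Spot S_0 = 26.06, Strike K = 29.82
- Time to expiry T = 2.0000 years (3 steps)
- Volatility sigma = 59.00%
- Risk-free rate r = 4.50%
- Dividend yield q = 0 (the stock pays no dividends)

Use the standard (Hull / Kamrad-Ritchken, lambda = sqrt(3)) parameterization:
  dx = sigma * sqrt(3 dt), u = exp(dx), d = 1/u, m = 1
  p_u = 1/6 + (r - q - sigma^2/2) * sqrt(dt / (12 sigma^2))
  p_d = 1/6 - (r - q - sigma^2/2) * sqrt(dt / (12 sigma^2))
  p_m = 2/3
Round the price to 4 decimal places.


dt = T/N = 0.666667; dx = sigma*sqrt(3*dt) = 0.834386
u = exp(dx) = 2.303399; d = 1/u = 0.434141
p_u = 0.115112, p_m = 0.666667, p_d = 0.218222
Discount per step: exp(-r*dt) = 0.970446
Stock lattice S(k, j) with j the centered position index:
  k=0: S(0,+0) = 26.0600
  k=1: S(1,-1) = 11.3137; S(1,+0) = 26.0600; S(1,+1) = 60.0266
  k=2: S(2,-2) = 4.9117; S(2,-1) = 11.3137; S(2,+0) = 26.0600; S(2,+1) = 60.0266; S(2,+2) = 138.2652
  k=3: S(3,-3) = 2.1324; S(3,-2) = 4.9117; S(3,-1) = 11.3137; S(3,+0) = 26.0600; S(3,+1) = 60.0266; S(3,+2) = 138.2652; S(3,+3) = 318.4800
Terminal payoffs V(N, j) = max(K - S_T, 0):
  V(3,-3) = 27.687610; V(3,-2) = 24.908254; V(3,-1) = 18.506287; V(3,+0) = 3.760000; V(3,+1) = 0.000000; V(3,+2) = 0.000000; V(3,+3) = 0.000000
Backward induction: V(k, j) = exp(-r*dt) * [p_u * V(k+1, j+1) + p_m * V(k+1, j) + p_d * V(k+1, j-1)]
  V(2,-2) = exp(-r*dt) * [p_u*18.506287 + p_m*24.908254 + p_d*27.687610] = 24.045532
  V(2,-1) = exp(-r*dt) * [p_u*3.760000 + p_m*18.506287 + p_d*24.908254] = 17.667798
  V(2,+0) = exp(-r*dt) * [p_u*0.000000 + p_m*3.760000 + p_d*18.506287] = 6.351699
  V(2,+1) = exp(-r*dt) * [p_u*0.000000 + p_m*0.000000 + p_d*3.760000] = 0.796263
  V(2,+2) = exp(-r*dt) * [p_u*0.000000 + p_m*0.000000 + p_d*0.000000] = 0.000000
  V(1,-1) = exp(-r*dt) * [p_u*6.351699 + p_m*17.667798 + p_d*24.045532] = 17.232143
  V(1,+0) = exp(-r*dt) * [p_u*0.796263 + p_m*6.351699 + p_d*17.667798] = 7.939816
  V(1,+1) = exp(-r*dt) * [p_u*0.000000 + p_m*0.796263 + p_d*6.351699] = 1.860266
  V(0,+0) = exp(-r*dt) * [p_u*1.860266 + p_m*7.939816 + p_d*17.232143] = 8.993870

Answer: Price = V(0,0) = 8.9939


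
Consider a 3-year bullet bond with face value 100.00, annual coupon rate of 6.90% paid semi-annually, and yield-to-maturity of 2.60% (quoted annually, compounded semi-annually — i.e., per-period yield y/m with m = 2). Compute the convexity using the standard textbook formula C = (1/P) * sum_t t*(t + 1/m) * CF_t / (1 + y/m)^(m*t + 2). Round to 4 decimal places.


Coupon per period c = face * coupon_rate / m = 3.450000
Periods per year m = 2; per-period yield y/m = 0.013000
Number of cashflows N = 6
Cashflows (t years, CF_t, discount factor 1/(1+y/m)^(m*t), PV):
  t = 0.5000: CF_t = 3.450000, DF = 0.987167, PV = 3.405726
  t = 1.0000: CF_t = 3.450000, DF = 0.974498, PV = 3.362019
  t = 1.5000: CF_t = 3.450000, DF = 0.961992, PV = 3.318874
  t = 2.0000: CF_t = 3.450000, DF = 0.949647, PV = 3.276282
  t = 2.5000: CF_t = 3.450000, DF = 0.937460, PV = 3.234237
  t = 3.0000: CF_t = 103.450000, DF = 0.925429, PV = 95.735679
Price P = sum_t PV_t = 112.332818
Convexity numerator sum_t t*(t + 1/m) * CF_t / (1+y/m)^(m*t + 2):
  t = 0.5000: term = 1.659437
  t = 1.0000: term = 4.914423
  t = 1.5000: term = 9.702712
  t = 2.0000: term = 15.963658
  t = 2.5000: term = 23.638191
  t = 3.0000: term = 979.589748
Convexity = (1/P) * sum = 1035.468169 / 112.332818 = 9.217860

Answer: Convexity = 9.2179


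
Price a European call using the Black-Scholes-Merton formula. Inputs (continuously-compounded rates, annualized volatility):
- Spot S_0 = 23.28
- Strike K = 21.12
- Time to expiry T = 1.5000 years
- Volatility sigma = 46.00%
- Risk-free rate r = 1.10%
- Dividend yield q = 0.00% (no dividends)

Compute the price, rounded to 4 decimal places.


Answer: Price = 6.2356

Derivation:
d1 = (ln(S/K) + (r - q + 0.5*sigma^2) * T) / (sigma * sqrt(T)) = 0.48381712
d2 = d1 - sigma * sqrt(T) = -0.07956553
exp(-rT) = 0.98363538; exp(-qT) = 1.00000000
C = S_0 * exp(-qT) * N(d1) - K * exp(-rT) * N(d2)
N(d1) = 0.68574217; N(d2) = 0.46829141
C = 23.2800 * 1.00000000 * 0.68574217 - 21.1200 * 0.98363538 * 0.46829141 = 6.2356


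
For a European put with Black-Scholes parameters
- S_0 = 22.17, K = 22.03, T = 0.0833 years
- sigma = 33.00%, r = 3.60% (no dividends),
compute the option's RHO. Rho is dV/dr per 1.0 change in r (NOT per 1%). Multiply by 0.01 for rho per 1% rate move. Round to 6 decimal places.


Answer: Rho = -0.878048

Derivation:
d1 = 0.1456195213; d2 = 0.0503757813
phi(d1) = 0.3947348301; exp(-qT) = 1.0000000000; exp(-rT) = 0.9970056919
N(-d2) = 0.4799114678
Rho = -K*T*exp(-rT)*N(-d2) = -22.0300 * 0.0833 * 0.9970056919 * 0.4799114678 = -0.878048


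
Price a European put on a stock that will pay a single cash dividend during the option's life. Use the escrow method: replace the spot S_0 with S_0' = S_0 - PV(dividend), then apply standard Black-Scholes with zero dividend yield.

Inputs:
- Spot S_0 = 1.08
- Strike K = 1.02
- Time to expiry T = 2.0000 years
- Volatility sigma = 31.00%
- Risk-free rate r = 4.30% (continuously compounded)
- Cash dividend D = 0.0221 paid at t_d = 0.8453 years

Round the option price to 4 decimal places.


PV(D) = D * exp(-r * t_d) = 0.0221 * 0.96430475 = 0.02131114
S_0' = S_0 - PV(D) = 1.0800 - 0.02131114 = 1.05868886
d1 = (ln(S_0'/K) + (r + sigma^2/2)*T) / (sigma*sqrt(T)) = 0.50028625
d2 = d1 - sigma*sqrt(T) = 0.06188004
exp(-rT) = 0.91759423
N(-d1) = 0.30843677; N(-d2) = 0.47532918
P = K * exp(-rT) * N(-d2) - S_0' * N(-d1) = 1.0200 * 0.91759423 * 0.47532918 - 1.05868886 * 0.30843677 = 0.1183

Answer: Price = 0.1183


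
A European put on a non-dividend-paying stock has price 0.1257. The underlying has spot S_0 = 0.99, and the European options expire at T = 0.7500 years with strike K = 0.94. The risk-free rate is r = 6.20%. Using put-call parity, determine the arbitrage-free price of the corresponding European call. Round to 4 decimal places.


Put-call parity: C - P = S_0 * exp(-qT) - K * exp(-rT).
S_0 * exp(-qT) = 0.9900 * 1.00000000 = 0.99000000
K * exp(-rT) = 0.9400 * 0.95456456 = 0.89729069
C = P + S*exp(-qT) - K*exp(-rT)
C = 0.1257 + 0.99000000 - 0.89729069 = 0.2184

Answer: Call price = 0.2184


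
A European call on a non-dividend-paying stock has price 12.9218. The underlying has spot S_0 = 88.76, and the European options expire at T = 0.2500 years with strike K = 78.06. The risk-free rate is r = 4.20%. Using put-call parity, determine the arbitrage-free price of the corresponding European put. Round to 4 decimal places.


Put-call parity: C - P = S_0 * exp(-qT) - K * exp(-rT).
S_0 * exp(-qT) = 88.7600 * 1.00000000 = 88.76000000
K * exp(-rT) = 78.0600 * 0.98955493 = 77.24465804
P = C - S*exp(-qT) + K*exp(-rT)
P = 12.9218 - 88.76000000 + 77.24465804 = 1.4065

Answer: Put price = 1.4065


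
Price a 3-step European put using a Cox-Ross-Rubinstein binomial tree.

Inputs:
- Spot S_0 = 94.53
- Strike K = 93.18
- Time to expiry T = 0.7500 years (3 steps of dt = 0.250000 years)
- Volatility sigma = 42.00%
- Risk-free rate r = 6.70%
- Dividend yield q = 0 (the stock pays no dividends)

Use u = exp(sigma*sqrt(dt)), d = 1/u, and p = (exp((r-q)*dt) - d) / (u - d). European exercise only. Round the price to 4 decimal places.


Answer: Price = V(0,0) = 11.5263

Derivation:
dt = T/N = 0.250000
u = exp(sigma*sqrt(dt)) = 1.233678; d = 1/u = 0.810584
p = (exp((r-q)*dt) - d) / (u - d) = 0.487615
Discount per step: exp(-r*dt) = 0.983390
Stock lattice S(k, i) with i counting down-moves:
  k=0: S(0,0) = 94.5300
  k=1: S(1,0) = 116.6196; S(1,1) = 76.6245
  k=2: S(2,0) = 143.8710; S(2,1) = 94.5300; S(2,2) = 62.1106
  k=3: S(3,0) = 177.4905; S(3,1) = 116.6196; S(3,2) = 76.6245; S(3,3) = 50.3459
Terminal payoffs V(N, i) = max(K - S_T, 0):
  V(3,0) = 0.000000; V(3,1) = 0.000000; V(3,2) = 16.555471; V(3,3) = 42.834097
Backward induction: V(k, i) = exp(-r*dt) * [p * V(k+1, i) + (1-p) * V(k+1, i+1)].
  V(2,0) = exp(-r*dt) * [p*0.000000 + (1-p)*0.000000] = 0.000000
  V(2,1) = exp(-r*dt) * [p*0.000000 + (1-p)*16.555471] = 8.341875
  V(2,2) = exp(-r*dt) * [p*16.555471 + (1-p)*42.834097] = 29.521598
  V(1,0) = exp(-r*dt) * [p*0.000000 + (1-p)*8.341875] = 4.203255
  V(1,1) = exp(-r*dt) * [p*8.341875 + (1-p)*29.521598] = 18.875228
  V(0,0) = exp(-r*dt) * [p*4.203255 + (1-p)*18.875228] = 11.526265


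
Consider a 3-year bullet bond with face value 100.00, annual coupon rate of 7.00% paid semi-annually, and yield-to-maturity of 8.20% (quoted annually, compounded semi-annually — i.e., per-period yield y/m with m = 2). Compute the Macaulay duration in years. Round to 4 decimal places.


Coupon per period c = face * coupon_rate / m = 3.500000
Periods per year m = 2; per-period yield y/m = 0.041000
Number of cashflows N = 6
Cashflows (t years, CF_t, discount factor 1/(1+y/m)^(m*t), PV):
  t = 0.5000: CF_t = 3.500000, DF = 0.960615, PV = 3.362152
  t = 1.0000: CF_t = 3.500000, DF = 0.922781, PV = 3.229733
  t = 1.5000: CF_t = 3.500000, DF = 0.886437, PV = 3.102529
  t = 2.0000: CF_t = 3.500000, DF = 0.851524, PV = 2.980335
  t = 2.5000: CF_t = 3.500000, DF = 0.817987, PV = 2.862954
  t = 3.0000: CF_t = 103.500000, DF = 0.785770, PV = 81.327229
Price P = sum_t PV_t = 96.864932
Macaulay numerator sum_t t * PV_t:
  t * PV_t at t = 0.5000: 1.681076
  t * PV_t at t = 1.0000: 3.229733
  t * PV_t at t = 1.5000: 4.653794
  t * PV_t at t = 2.0000: 5.960671
  t * PV_t at t = 2.5000: 7.157385
  t * PV_t at t = 3.0000: 243.981686
Macaulay duration D = (sum_t t * PV_t) / P = 266.664344 / 96.864932 = 2.752950

Answer: Macaulay duration = 2.7530 years


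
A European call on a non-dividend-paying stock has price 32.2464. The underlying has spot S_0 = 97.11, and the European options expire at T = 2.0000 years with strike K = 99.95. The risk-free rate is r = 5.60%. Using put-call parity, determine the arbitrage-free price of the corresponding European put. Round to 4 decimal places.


Put-call parity: C - P = S_0 * exp(-qT) - K * exp(-rT).
S_0 * exp(-qT) = 97.1100 * 1.00000000 = 97.11000000
K * exp(-rT) = 99.9500 * 0.89404426 = 89.35972354
P = C - S*exp(-qT) + K*exp(-rT)
P = 32.2464 - 97.11000000 + 89.35972354 = 24.4961

Answer: Put price = 24.4961


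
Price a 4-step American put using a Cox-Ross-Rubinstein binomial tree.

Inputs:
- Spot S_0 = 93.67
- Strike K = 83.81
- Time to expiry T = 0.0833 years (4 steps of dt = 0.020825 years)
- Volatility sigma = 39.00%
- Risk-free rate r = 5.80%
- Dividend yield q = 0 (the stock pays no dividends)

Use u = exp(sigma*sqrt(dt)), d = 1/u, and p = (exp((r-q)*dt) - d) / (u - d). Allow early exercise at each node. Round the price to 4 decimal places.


Answer: Price = V(0,0) = 0.6173

Derivation:
dt = T/N = 0.020825
u = exp(sigma*sqrt(dt)) = 1.057894; d = 1/u = 0.945274
p = (exp((r-q)*dt) - d) / (u - d) = 0.496665
Discount per step: exp(-r*dt) = 0.998793
Stock lattice S(k, i) with i counting down-moves:
  k=0: S(0,0) = 93.6700
  k=1: S(1,0) = 99.0930; S(1,1) = 88.5438
  k=2: S(2,0) = 104.8299; S(2,1) = 93.6700; S(2,2) = 83.6982
  k=3: S(3,0) = 110.8989; S(3,1) = 99.0930; S(3,2) = 88.5438; S(3,3) = 79.1177
  k=4: S(4,0) = 117.3193; S(4,1) = 104.8299; S(4,2) = 93.6700; S(4,3) = 83.6982; S(4,4) = 74.7879
Terminal payoffs V(N, i) = max(K - S_T, 0):
  V(4,0) = 0.000000; V(4,1) = 0.000000; V(4,2) = 0.000000; V(4,3) = 0.111824; V(4,4) = 9.022078
Backward induction: V(k, i) = exp(-r*dt) * [p * V(k+1, i) + (1-p) * V(k+1, i+1)]; then take max(V_cont, immediate exercise) for American.
  V(3,0) = exp(-r*dt) * [p*0.000000 + (1-p)*0.000000] = 0.000000; exercise = 0.000000; V(3,0) = max -> 0.000000
  V(3,1) = exp(-r*dt) * [p*0.000000 + (1-p)*0.000000] = 0.000000; exercise = 0.000000; V(3,1) = max -> 0.000000
  V(3,2) = exp(-r*dt) * [p*0.000000 + (1-p)*0.111824] = 0.056217; exercise = 0.000000; V(3,2) = max -> 0.056217
  V(3,3) = exp(-r*dt) * [p*0.111824 + (1-p)*9.022078] = 4.591117; exercise = 4.692286; V(3,3) = max -> 4.692286
  V(2,0) = exp(-r*dt) * [p*0.000000 + (1-p)*0.000000] = 0.000000; exercise = 0.000000; V(2,0) = max -> 0.000000
  V(2,1) = exp(-r*dt) * [p*0.000000 + (1-p)*0.056217] = 0.028262; exercise = 0.000000; V(2,1) = max -> 0.028262
  V(2,2) = exp(-r*dt) * [p*0.056217 + (1-p)*4.692286] = 2.386828; exercise = 0.111824; V(2,2) = max -> 2.386828
  V(1,0) = exp(-r*dt) * [p*0.000000 + (1-p)*0.028262] = 0.014208; exercise = 0.000000; V(1,0) = max -> 0.014208
  V(1,1) = exp(-r*dt) * [p*0.028262 + (1-p)*2.386828] = 1.213943; exercise = 0.000000; V(1,1) = max -> 1.213943
  V(0,0) = exp(-r*dt) * [p*0.014208 + (1-p)*1.213943] = 0.617331; exercise = 0.000000; V(0,0) = max -> 0.617331


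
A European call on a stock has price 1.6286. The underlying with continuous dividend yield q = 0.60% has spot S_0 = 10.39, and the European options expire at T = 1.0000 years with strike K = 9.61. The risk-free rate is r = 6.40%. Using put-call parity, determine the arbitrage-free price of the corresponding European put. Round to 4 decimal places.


Put-call parity: C - P = S_0 * exp(-qT) - K * exp(-rT).
S_0 * exp(-qT) = 10.3900 * 0.99401796 = 10.32784665
K * exp(-rT) = 9.6100 * 0.93800500 = 9.01422805
P = C - S*exp(-qT) + K*exp(-rT)
P = 1.6286 - 10.32784665 + 9.01422805 = 0.3150

Answer: Put price = 0.3150


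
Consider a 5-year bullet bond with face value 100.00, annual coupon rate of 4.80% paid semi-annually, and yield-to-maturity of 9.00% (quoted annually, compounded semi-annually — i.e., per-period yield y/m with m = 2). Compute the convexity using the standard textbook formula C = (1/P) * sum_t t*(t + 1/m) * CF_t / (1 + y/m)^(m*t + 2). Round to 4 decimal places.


Coupon per period c = face * coupon_rate / m = 2.400000
Periods per year m = 2; per-period yield y/m = 0.045000
Number of cashflows N = 10
Cashflows (t years, CF_t, discount factor 1/(1+y/m)^(m*t), PV):
  t = 0.5000: CF_t = 2.400000, DF = 0.956938, PV = 2.296651
  t = 1.0000: CF_t = 2.400000, DF = 0.915730, PV = 2.197752
  t = 1.5000: CF_t = 2.400000, DF = 0.876297, PV = 2.103112
  t = 2.0000: CF_t = 2.400000, DF = 0.838561, PV = 2.012547
  t = 2.5000: CF_t = 2.400000, DF = 0.802451, PV = 1.925883
  t = 3.0000: CF_t = 2.400000, DF = 0.767896, PV = 1.842950
  t = 3.5000: CF_t = 2.400000, DF = 0.734828, PV = 1.763588
  t = 4.0000: CF_t = 2.400000, DF = 0.703185, PV = 1.687644
  t = 4.5000: CF_t = 2.400000, DF = 0.672904, PV = 1.614971
  t = 5.0000: CF_t = 102.400000, DF = 0.643928, PV = 65.938195
Price P = sum_t PV_t = 83.383292
Convexity numerator sum_t t*(t + 1/m) * CF_t / (1+y/m)^(m*t + 2):
  t = 0.5000: term = 1.051556
  t = 1.0000: term = 3.018821
  t = 1.5000: term = 5.777648
  t = 2.0000: term = 9.214749
  t = 2.5000: term = 13.226912
  t = 3.0000: term = 17.720265
  t = 3.5000: term = 22.609589
  t = 4.0000: term = 27.817676
  t = 4.5000: term = 33.274732
  t = 5.0000: term = 1660.493443
Convexity = (1/P) * sum = 1794.205391 / 83.383292 = 21.517565

Answer: Convexity = 21.5176


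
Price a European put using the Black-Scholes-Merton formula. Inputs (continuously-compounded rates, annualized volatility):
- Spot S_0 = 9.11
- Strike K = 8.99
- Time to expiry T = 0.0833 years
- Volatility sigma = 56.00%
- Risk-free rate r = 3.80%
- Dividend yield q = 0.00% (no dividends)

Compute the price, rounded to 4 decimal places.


Answer: Price = 0.5108

Derivation:
d1 = (ln(S/K) + (r - q + 0.5*sigma^2) * T) / (sigma * sqrt(T)) = 0.18243816
d2 = d1 - sigma * sqrt(T) = 0.02081242
exp(-rT) = 0.99683960; exp(-qT) = 1.00000000
P = K * exp(-rT) * N(-d2) - S_0 * exp(-qT) * N(-d1)
N(-d1) = 0.42761944; N(-d2) = 0.49169765
P = 8.9900 * 0.99683960 * 0.49169765 - 9.1100 * 1.00000000 * 0.42761944 = 0.5108


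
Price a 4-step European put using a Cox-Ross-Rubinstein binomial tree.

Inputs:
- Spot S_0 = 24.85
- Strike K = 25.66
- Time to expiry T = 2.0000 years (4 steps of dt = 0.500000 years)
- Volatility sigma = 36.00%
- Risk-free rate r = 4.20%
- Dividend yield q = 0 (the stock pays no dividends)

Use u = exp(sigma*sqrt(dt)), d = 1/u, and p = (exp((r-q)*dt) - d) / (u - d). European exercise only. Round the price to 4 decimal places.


dt = T/N = 0.500000
u = exp(sigma*sqrt(dt)) = 1.289892; d = 1/u = 0.775259
p = (exp((r-q)*dt) - d) / (u - d) = 0.477939
Discount per step: exp(-r*dt) = 0.979219
Stock lattice S(k, i) with i counting down-moves:
  k=0: S(0,0) = 24.8500
  k=1: S(1,0) = 32.0538; S(1,1) = 19.2652
  k=2: S(2,0) = 41.3460; S(2,1) = 24.8500; S(2,2) = 14.9355
  k=3: S(3,0) = 53.3318; S(3,1) = 32.0538; S(3,2) = 19.2652; S(3,3) = 11.5789
  k=4: S(4,0) = 68.7923; S(4,1) = 41.3460; S(4,2) = 24.8500; S(4,3) = 14.9355; S(4,4) = 8.9766
Terminal payoffs V(N, i) = max(K - S_T, 0):
  V(4,0) = 0.000000; V(4,1) = 0.000000; V(4,2) = 0.810000; V(4,3) = 10.724501; V(4,4) = 16.683375
Backward induction: V(k, i) = exp(-r*dt) * [p * V(k+1, i) + (1-p) * V(k+1, i+1)].
  V(3,0) = exp(-r*dt) * [p*0.000000 + (1-p)*0.000000] = 0.000000
  V(3,1) = exp(-r*dt) * [p*0.000000 + (1-p)*0.810000] = 0.414082
  V(3,2) = exp(-r*dt) * [p*0.810000 + (1-p)*10.724501] = 5.861579
  V(3,3) = exp(-r*dt) * [p*10.724501 + (1-p)*16.683375] = 13.547882
  V(2,0) = exp(-r*dt) * [p*0.000000 + (1-p)*0.414082] = 0.211684
  V(2,1) = exp(-r*dt) * [p*0.414082 + (1-p)*5.861579] = 3.190302
  V(2,2) = exp(-r*dt) * [p*5.861579 + (1-p)*13.547882] = 9.669099
  V(1,0) = exp(-r*dt) * [p*0.211684 + (1-p)*3.190302] = 1.729990
  V(1,1) = exp(-r*dt) * [p*3.190302 + (1-p)*9.669099] = 6.436043
  V(0,0) = exp(-r*dt) * [p*1.729990 + (1-p)*6.436043] = 4.099830

Answer: Price = V(0,0) = 4.0998


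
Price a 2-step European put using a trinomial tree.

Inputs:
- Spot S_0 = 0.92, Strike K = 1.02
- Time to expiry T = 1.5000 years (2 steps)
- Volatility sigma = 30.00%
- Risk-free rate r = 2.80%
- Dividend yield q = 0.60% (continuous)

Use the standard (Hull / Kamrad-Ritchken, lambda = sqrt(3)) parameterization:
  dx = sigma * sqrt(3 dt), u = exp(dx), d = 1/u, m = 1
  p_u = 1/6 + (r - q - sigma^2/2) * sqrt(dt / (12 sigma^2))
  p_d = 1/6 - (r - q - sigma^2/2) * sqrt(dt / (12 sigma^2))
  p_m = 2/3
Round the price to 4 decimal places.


dt = T/N = 0.750000; dx = sigma*sqrt(3*dt) = 0.450000
u = exp(dx) = 1.568312; d = 1/u = 0.637628
p_u = 0.147500, p_m = 0.666667, p_d = 0.185833
Discount per step: exp(-r*dt) = 0.979219
Stock lattice S(k, j) with j the centered position index:
  k=0: S(0,+0) = 0.9200
  k=1: S(1,-1) = 0.5866; S(1,+0) = 0.9200; S(1,+1) = 1.4428
  k=2: S(2,-2) = 0.3740; S(2,-1) = 0.5866; S(2,+0) = 0.9200; S(2,+1) = 1.4428; S(2,+2) = 2.2628
Terminal payoffs V(N, j) = max(K - S_T, 0):
  V(2,-2) = 0.645956; V(2,-1) = 0.433382; V(2,+0) = 0.100000; V(2,+1) = 0.000000; V(2,+2) = 0.000000
Backward induction: V(k, j) = exp(-r*dt) * [p_u * V(k+1, j+1) + p_m * V(k+1, j) + p_d * V(k+1, j-1)]
  V(1,-1) = exp(-r*dt) * [p_u*0.100000 + p_m*0.433382 + p_d*0.645956] = 0.414906
  V(1,+0) = exp(-r*dt) * [p_u*0.000000 + p_m*0.100000 + p_d*0.433382] = 0.144144
  V(1,+1) = exp(-r*dt) * [p_u*0.000000 + p_m*0.000000 + p_d*0.100000] = 0.018197
  V(0,+0) = exp(-r*dt) * [p_u*0.018197 + p_m*0.144144 + p_d*0.414906] = 0.172229

Answer: Price = V(0,0) = 0.1722


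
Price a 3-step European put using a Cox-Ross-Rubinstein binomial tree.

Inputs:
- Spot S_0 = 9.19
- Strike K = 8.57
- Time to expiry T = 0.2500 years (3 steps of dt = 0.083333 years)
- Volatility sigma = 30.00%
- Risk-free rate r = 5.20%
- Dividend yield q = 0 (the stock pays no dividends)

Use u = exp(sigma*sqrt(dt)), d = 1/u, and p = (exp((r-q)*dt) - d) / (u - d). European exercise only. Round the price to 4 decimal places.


Answer: Price = V(0,0) = 0.2316

Derivation:
dt = T/N = 0.083333
u = exp(sigma*sqrt(dt)) = 1.090463; d = 1/u = 0.917042
p = (exp((r-q)*dt) - d) / (u - d) = 0.503404
Discount per step: exp(-r*dt) = 0.995676
Stock lattice S(k, i) with i counting down-moves:
  k=0: S(0,0) = 9.1900
  k=1: S(1,0) = 10.0214; S(1,1) = 8.4276
  k=2: S(2,0) = 10.9279; S(2,1) = 9.1900; S(2,2) = 7.7285
  k=3: S(3,0) = 11.9165; S(3,1) = 10.0214; S(3,2) = 8.4276; S(3,3) = 7.0873
Terminal payoffs V(N, i) = max(K - S_T, 0):
  V(3,0) = 0.000000; V(3,1) = 0.000000; V(3,2) = 0.142389; V(3,3) = 1.482673
Backward induction: V(k, i) = exp(-r*dt) * [p * V(k+1, i) + (1-p) * V(k+1, i+1)].
  V(2,0) = exp(-r*dt) * [p*0.000000 + (1-p)*0.000000] = 0.000000
  V(2,1) = exp(-r*dt) * [p*0.000000 + (1-p)*0.142389] = 0.070404
  V(2,2) = exp(-r*dt) * [p*0.142389 + (1-p)*1.482673] = 0.804474
  V(1,0) = exp(-r*dt) * [p*0.000000 + (1-p)*0.070404] = 0.034811
  V(1,1) = exp(-r*dt) * [p*0.070404 + (1-p)*0.804474] = 0.433059
  V(0,0) = exp(-r*dt) * [p*0.034811 + (1-p)*0.433059] = 0.231574


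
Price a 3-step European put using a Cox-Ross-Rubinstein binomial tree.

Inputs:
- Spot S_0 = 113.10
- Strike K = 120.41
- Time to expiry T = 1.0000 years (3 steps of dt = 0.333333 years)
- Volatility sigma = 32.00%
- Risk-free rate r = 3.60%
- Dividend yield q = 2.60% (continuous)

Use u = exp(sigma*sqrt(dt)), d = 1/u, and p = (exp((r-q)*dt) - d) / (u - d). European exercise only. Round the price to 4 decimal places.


dt = T/N = 0.333333
u = exp(sigma*sqrt(dt)) = 1.202920; d = 1/u = 0.831310
p = (exp((r-q)*dt) - d) / (u - d) = 0.462928
Discount per step: exp(-r*dt) = 0.988072
Stock lattice S(k, i) with i counting down-moves:
  k=0: S(0,0) = 113.1000
  k=1: S(1,0) = 136.0503; S(1,1) = 94.0212
  k=2: S(2,0) = 163.6576; S(2,1) = 113.1000; S(2,2) = 78.1608
  k=3: S(3,0) = 196.8671; S(3,1) = 136.0503; S(3,2) = 94.0212; S(3,3) = 64.9759
Terminal payoffs V(N, i) = max(K - S_T, 0):
  V(3,0) = 0.000000; V(3,1) = 0.000000; V(3,2) = 26.388799; V(3,3) = 55.434120
Backward induction: V(k, i) = exp(-r*dt) * [p * V(k+1, i) + (1-p) * V(k+1, i+1)].
  V(2,0) = exp(-r*dt) * [p*0.000000 + (1-p)*0.000000] = 0.000000
  V(2,1) = exp(-r*dt) * [p*0.000000 + (1-p)*26.388799] = 14.003633
  V(2,2) = exp(-r*dt) * [p*26.388799 + (1-p)*55.434120] = 41.487384
  V(1,0) = exp(-r*dt) * [p*0.000000 + (1-p)*14.003633] = 7.431249
  V(1,1) = exp(-r*dt) * [p*14.003633 + (1-p)*41.487384] = 28.421280
  V(0,0) = exp(-r*dt) * [p*7.431249 + (1-p)*28.421280] = 18.481298

Answer: Price = V(0,0) = 18.4813


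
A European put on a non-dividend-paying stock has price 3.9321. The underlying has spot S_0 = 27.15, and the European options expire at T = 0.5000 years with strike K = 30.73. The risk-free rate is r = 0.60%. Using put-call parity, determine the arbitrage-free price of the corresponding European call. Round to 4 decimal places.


Put-call parity: C - P = S_0 * exp(-qT) - K * exp(-rT).
S_0 * exp(-qT) = 27.1500 * 1.00000000 = 27.15000000
K * exp(-rT) = 30.7300 * 0.99700450 = 30.63794815
C = P + S*exp(-qT) - K*exp(-rT)
C = 3.9321 + 27.15000000 - 30.63794815 = 0.4442

Answer: Call price = 0.4442


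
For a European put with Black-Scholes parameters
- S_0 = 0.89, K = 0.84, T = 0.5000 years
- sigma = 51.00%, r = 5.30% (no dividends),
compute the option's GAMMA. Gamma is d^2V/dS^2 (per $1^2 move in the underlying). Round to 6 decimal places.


d1 = 0.4141276816; d2 = 0.0535032232
phi(d1) = 0.3661583454; exp(-qT) = 1.0000000000; exp(-rT) = 0.9738480438
Gamma = exp(-qT) * phi(d1) / (S * sigma * sqrt(T)) = 1.0000000000 * 0.3661583454 / (0.8900 * 0.5100 * 0.7071067812) = 1.140837

Answer: Gamma = 1.140837


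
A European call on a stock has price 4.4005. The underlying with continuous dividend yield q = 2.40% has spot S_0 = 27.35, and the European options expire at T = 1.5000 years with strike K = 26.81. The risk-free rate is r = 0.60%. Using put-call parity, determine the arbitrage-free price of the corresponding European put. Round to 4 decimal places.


Answer: Put price = 4.5874

Derivation:
Put-call parity: C - P = S_0 * exp(-qT) - K * exp(-rT).
S_0 * exp(-qT) = 27.3500 * 0.96464029 = 26.38291203
K * exp(-rT) = 26.8100 * 0.99104038 = 26.56979255
P = C - S*exp(-qT) + K*exp(-rT)
P = 4.4005 - 26.38291203 + 26.56979255 = 4.5874


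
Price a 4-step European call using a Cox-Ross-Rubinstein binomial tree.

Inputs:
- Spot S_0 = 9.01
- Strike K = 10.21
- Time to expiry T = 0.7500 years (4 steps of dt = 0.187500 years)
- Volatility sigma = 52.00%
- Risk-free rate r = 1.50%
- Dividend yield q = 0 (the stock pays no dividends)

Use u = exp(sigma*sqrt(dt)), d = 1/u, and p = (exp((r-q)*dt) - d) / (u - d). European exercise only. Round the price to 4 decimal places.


dt = T/N = 0.187500
u = exp(sigma*sqrt(dt)) = 1.252531; d = 1/u = 0.798383
p = (exp((r-q)*dt) - d) / (u - d) = 0.450147
Discount per step: exp(-r*dt) = 0.997191
Stock lattice S(k, i) with i counting down-moves:
  k=0: S(0,0) = 9.0100
  k=1: S(1,0) = 11.2853; S(1,1) = 7.1934
  k=2: S(2,0) = 14.1352; S(2,1) = 9.0100; S(2,2) = 5.7431
  k=3: S(3,0) = 17.7048; S(3,1) = 11.2853; S(3,2) = 7.1934; S(3,3) = 4.5852
  k=4: S(4,0) = 22.1758; S(4,1) = 14.1352; S(4,2) = 9.0100; S(4,3) = 5.7431; S(4,4) = 3.6608
Terminal payoffs V(N, i) = max(S_T - K, 0):
  V(4,0) = 11.965798; V(4,1) = 3.925202; V(4,2) = 0.000000; V(4,3) = 0.000000; V(4,4) = 0.000000
Backward induction: V(k, i) = exp(-r*dt) * [p * V(k+1, i) + (1-p) * V(k+1, i+1)].
  V(3,0) = exp(-r*dt) * [p*11.965798 + (1-p)*3.925202] = 7.523459
  V(3,1) = exp(-r*dt) * [p*3.925202 + (1-p)*0.000000] = 1.761954
  V(3,2) = exp(-r*dt) * [p*0.000000 + (1-p)*0.000000] = 0.000000
  V(3,3) = exp(-r*dt) * [p*0.000000 + (1-p)*0.000000] = 0.000000
  V(2,0) = exp(-r*dt) * [p*7.523459 + (1-p)*1.761954] = 4.343243
  V(2,1) = exp(-r*dt) * [p*1.761954 + (1-p)*0.000000] = 0.790910
  V(2,2) = exp(-r*dt) * [p*0.000000 + (1-p)*0.000000] = 0.000000
  V(1,0) = exp(-r*dt) * [p*4.343243 + (1-p)*0.790910] = 2.383269
  V(1,1) = exp(-r*dt) * [p*0.790910 + (1-p)*0.000000] = 0.355026
  V(0,0) = exp(-r*dt) * [p*2.383269 + (1-p)*0.355026] = 1.264471

Answer: Price = V(0,0) = 1.2645


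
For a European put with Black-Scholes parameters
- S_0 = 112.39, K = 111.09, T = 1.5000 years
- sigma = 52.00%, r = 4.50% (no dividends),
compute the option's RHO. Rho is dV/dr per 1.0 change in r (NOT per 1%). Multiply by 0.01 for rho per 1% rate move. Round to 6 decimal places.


Answer: Rho = -89.869736

Derivation:
d1 = 0.4426891870; d2 = -0.1941781461
phi(d1) = 0.3617053346; exp(-qT) = 1.0000000000; exp(-rT) = 0.9347277206
N(-d2) = 0.5769818030
Rho = -K*T*exp(-rT)*N(-d2) = -111.0900 * 1.5000 * 0.9347277206 * 0.5769818030 = -89.869736


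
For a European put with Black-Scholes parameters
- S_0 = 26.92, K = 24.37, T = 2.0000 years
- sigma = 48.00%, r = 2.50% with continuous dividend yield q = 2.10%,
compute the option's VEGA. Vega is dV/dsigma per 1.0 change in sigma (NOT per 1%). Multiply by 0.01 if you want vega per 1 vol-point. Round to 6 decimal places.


Answer: Vega = 12.866191

Derivation:
d1 = 0.4977982200; d2 = -0.1810242899
phi(d1) = 0.3524522711; exp(-qT) = 0.9588697806; exp(-rT) = 0.9512294245
Vega = S * exp(-qT) * phi(d1) * sqrt(T) = 26.9200 * 0.9588697806 * 0.3524522711 * 1.4142135624 = 12.866191


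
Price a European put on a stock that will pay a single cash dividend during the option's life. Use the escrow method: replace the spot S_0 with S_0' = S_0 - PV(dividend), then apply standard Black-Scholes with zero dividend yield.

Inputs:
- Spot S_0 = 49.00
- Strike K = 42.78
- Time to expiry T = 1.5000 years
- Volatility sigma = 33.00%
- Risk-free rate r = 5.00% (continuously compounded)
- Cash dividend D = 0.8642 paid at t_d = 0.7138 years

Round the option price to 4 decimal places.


Answer: Price = 3.5744

Derivation:
PV(D) = D * exp(-r * t_d) = 0.8642 * 0.96493938 = 0.83390061
S_0' = S_0 - PV(D) = 49.0000 - 0.83390061 = 48.16609939
d1 = (ln(S_0'/K) + (r + sigma^2/2)*T) / (sigma*sqrt(T)) = 0.68105647
d2 = d1 - sigma*sqrt(T) = 0.27689066
exp(-rT) = 0.92774349
N(-d1) = 0.24791788; N(-d2) = 0.39093203
P = K * exp(-rT) * N(-d2) - S_0' * N(-d1) = 42.7800 * 0.92774349 * 0.39093203 - 48.16609939 * 0.24791788 = 3.5744


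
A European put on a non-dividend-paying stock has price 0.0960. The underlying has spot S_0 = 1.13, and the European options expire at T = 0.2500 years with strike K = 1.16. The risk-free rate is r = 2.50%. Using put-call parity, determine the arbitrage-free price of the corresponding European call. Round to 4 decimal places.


Put-call parity: C - P = S_0 * exp(-qT) - K * exp(-rT).
S_0 * exp(-qT) = 1.1300 * 1.00000000 = 1.13000000
K * exp(-rT) = 1.1600 * 0.99376949 = 1.15277261
C = P + S*exp(-qT) - K*exp(-rT)
C = 0.0960 + 1.13000000 - 1.15277261 = 0.0732

Answer: Call price = 0.0732


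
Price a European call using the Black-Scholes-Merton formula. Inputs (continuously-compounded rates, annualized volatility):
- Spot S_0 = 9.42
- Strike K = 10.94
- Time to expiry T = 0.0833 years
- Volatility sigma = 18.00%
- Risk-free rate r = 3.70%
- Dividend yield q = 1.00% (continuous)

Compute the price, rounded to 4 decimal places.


Answer: Price = 0.0004

Derivation:
d1 = (ln(S/K) + (r - q + 0.5*sigma^2) * T) / (sigma * sqrt(T)) = -2.81018230
d2 = d1 - sigma * sqrt(T) = -2.86213343
exp(-rT) = 0.99692264; exp(-qT) = 0.99916735
C = S_0 * exp(-qT) * N(d1) - K * exp(-rT) * N(d2)
N(d1) = 0.00247567; N(d2) = 0.00210400
C = 9.4200 * 0.99916735 * 0.00247567 - 10.9400 * 0.99692264 * 0.00210400 = 0.0004


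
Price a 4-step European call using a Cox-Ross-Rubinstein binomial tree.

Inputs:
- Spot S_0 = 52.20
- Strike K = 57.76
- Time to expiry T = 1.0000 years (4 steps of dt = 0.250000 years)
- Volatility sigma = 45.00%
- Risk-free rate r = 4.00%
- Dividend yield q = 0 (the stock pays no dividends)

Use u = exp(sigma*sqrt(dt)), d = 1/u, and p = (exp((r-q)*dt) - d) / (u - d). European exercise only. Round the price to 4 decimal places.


dt = T/N = 0.250000
u = exp(sigma*sqrt(dt)) = 1.252323; d = 1/u = 0.798516
p = (exp((r-q)*dt) - d) / (u - d) = 0.466132
Discount per step: exp(-r*dt) = 0.990050
Stock lattice S(k, i) with i counting down-moves:
  k=0: S(0,0) = 52.2000
  k=1: S(1,0) = 65.3712; S(1,1) = 41.6825
  k=2: S(2,0) = 81.8659; S(2,1) = 52.2000; S(2,2) = 33.2842
  k=3: S(3,0) = 102.5225; S(3,1) = 65.3712; S(3,2) = 41.6825; S(3,3) = 26.5780
  k=4: S(4,0) = 128.3913; S(4,1) = 81.8659; S(4,2) = 52.2000; S(4,3) = 33.2842; S(4,4) = 21.2229
Terminal payoffs V(N, i) = max(S_T - K, 0):
  V(4,0) = 70.631282; V(4,1) = 24.105896; V(4,2) = 0.000000; V(4,3) = 0.000000; V(4,4) = 0.000000
Backward induction: V(k, i) = exp(-r*dt) * [p * V(k+1, i) + (1-p) * V(k+1, i+1)].
  V(3,0) = exp(-r*dt) * [p*70.631282 + (1-p)*24.105896] = 45.337243
  V(3,1) = exp(-r*dt) * [p*24.105896 + (1-p)*0.000000] = 11.124736
  V(3,2) = exp(-r*dt) * [p*0.000000 + (1-p)*0.000000] = 0.000000
  V(3,3) = exp(-r*dt) * [p*0.000000 + (1-p)*0.000000] = 0.000000
  V(2,0) = exp(-r*dt) * [p*45.337243 + (1-p)*11.124736] = 26.802923
  V(2,1) = exp(-r*dt) * [p*11.124736 + (1-p)*0.000000] = 5.134003
  V(2,2) = exp(-r*dt) * [p*0.000000 + (1-p)*0.000000] = 0.000000
  V(1,0) = exp(-r*dt) * [p*26.802923 + (1-p)*5.134003] = 15.083004
  V(1,1) = exp(-r*dt) * [p*5.134003 + (1-p)*0.000000] = 2.369314
  V(0,0) = exp(-r*dt) * [p*15.083004 + (1-p)*2.369314] = 8.213035

Answer: Price = V(0,0) = 8.2130


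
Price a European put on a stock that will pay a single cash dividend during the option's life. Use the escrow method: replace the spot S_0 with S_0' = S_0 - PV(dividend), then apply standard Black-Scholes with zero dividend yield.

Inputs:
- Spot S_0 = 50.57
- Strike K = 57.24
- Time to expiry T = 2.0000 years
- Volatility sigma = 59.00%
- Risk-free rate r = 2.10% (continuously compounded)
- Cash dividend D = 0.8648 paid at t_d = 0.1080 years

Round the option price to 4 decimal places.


PV(D) = D * exp(-r * t_d) = 0.8648 * 0.99773457 = 0.86284086
S_0' = S_0 - PV(D) = 50.5700 - 0.86284086 = 49.70715914
d1 = (ln(S_0'/K) + (r + sigma^2/2)*T) / (sigma*sqrt(T)) = 0.29841826
d2 = d1 - sigma*sqrt(T) = -0.53596775
exp(-rT) = 0.95886978
N(-d1) = 0.38269198; N(-d2) = 0.70400958
P = K * exp(-rT) * N(-d2) - S_0' * N(-d1) = 57.2400 * 0.95886978 * 0.70400958 - 49.70715914 * 0.38269198 = 19.6175

Answer: Price = 19.6175


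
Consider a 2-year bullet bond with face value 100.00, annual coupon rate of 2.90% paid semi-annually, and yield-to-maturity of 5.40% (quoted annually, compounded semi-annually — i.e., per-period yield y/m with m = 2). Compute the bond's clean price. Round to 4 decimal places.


Coupon per period c = face * coupon_rate / m = 1.450000
Periods per year m = 2; per-period yield y/m = 0.027000
Number of cashflows N = 4
Cashflows (t years, CF_t, discount factor 1/(1+y/m)^(m*t), PV):
  t = 0.5000: CF_t = 1.450000, DF = 0.973710, PV = 1.411879
  t = 1.0000: CF_t = 1.450000, DF = 0.948111, PV = 1.374761
  t = 1.5000: CF_t = 1.450000, DF = 0.923185, PV = 1.338618
  t = 2.0000: CF_t = 101.450000, DF = 0.898914, PV = 91.194842
Price P = sum_t PV_t = 95.320100

Answer: Price = 95.3201


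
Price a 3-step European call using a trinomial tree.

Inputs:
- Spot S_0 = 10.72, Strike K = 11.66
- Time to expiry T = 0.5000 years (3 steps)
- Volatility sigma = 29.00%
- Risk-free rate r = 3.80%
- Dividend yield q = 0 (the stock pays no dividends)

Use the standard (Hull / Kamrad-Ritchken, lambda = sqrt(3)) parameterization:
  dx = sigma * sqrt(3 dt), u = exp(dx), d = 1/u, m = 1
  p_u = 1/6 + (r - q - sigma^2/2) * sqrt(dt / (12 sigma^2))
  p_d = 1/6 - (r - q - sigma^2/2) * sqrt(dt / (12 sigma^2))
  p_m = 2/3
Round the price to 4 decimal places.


dt = T/N = 0.166667; dx = sigma*sqrt(3*dt) = 0.205061
u = exp(dx) = 1.227600; d = 1/u = 0.814598
p_u = 0.165021, p_m = 0.666667, p_d = 0.168313
Discount per step: exp(-r*dt) = 0.993687
Stock lattice S(k, j) with j the centered position index:
  k=0: S(0,+0) = 10.7200
  k=1: S(1,-1) = 8.7325; S(1,+0) = 10.7200; S(1,+1) = 13.1599
  k=2: S(2,-2) = 7.1135; S(2,-1) = 8.7325; S(2,+0) = 10.7200; S(2,+1) = 13.1599; S(2,+2) = 16.1551
  k=3: S(3,-3) = 5.7946; S(3,-2) = 7.1135; S(3,-1) = 8.7325; S(3,+0) = 10.7200; S(3,+1) = 13.1599; S(3,+2) = 16.1551; S(3,+3) = 19.8319
Terminal payoffs V(N, j) = max(S_T - K, 0):
  V(3,-3) = 0.000000; V(3,-2) = 0.000000; V(3,-1) = 0.000000; V(3,+0) = 0.000000; V(3,+1) = 1.499871; V(3,+2) = 4.495056; V(3,+3) = 8.171946
Backward induction: V(k, j) = exp(-r*dt) * [p_u * V(k+1, j+1) + p_m * V(k+1, j) + p_d * V(k+1, j-1)]
  V(2,-2) = exp(-r*dt) * [p_u*0.000000 + p_m*0.000000 + p_d*0.000000] = 0.000000
  V(2,-1) = exp(-r*dt) * [p_u*0.000000 + p_m*0.000000 + p_d*0.000000] = 0.000000
  V(2,+0) = exp(-r*dt) * [p_u*1.499871 + p_m*0.000000 + p_d*0.000000] = 0.245947
  V(2,+1) = exp(-r*dt) * [p_u*4.495056 + p_m*1.499871 + p_d*0.000000] = 1.730696
  V(2,+2) = exp(-r*dt) * [p_u*8.171946 + p_m*4.495056 + p_d*1.499871] = 4.568666
  V(1,-1) = exp(-r*dt) * [p_u*0.245947 + p_m*0.000000 + p_d*0.000000] = 0.040330
  V(1,+0) = exp(-r*dt) * [p_u*1.730696 + p_m*0.245947 + p_d*0.000000] = 0.446727
  V(1,+1) = exp(-r*dt) * [p_u*4.568666 + p_m*1.730696 + p_d*0.245947] = 1.936813
  V(0,+0) = exp(-r*dt) * [p_u*1.936813 + p_m*0.446727 + p_d*0.040330] = 0.620280

Answer: Price = V(0,0) = 0.6203
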